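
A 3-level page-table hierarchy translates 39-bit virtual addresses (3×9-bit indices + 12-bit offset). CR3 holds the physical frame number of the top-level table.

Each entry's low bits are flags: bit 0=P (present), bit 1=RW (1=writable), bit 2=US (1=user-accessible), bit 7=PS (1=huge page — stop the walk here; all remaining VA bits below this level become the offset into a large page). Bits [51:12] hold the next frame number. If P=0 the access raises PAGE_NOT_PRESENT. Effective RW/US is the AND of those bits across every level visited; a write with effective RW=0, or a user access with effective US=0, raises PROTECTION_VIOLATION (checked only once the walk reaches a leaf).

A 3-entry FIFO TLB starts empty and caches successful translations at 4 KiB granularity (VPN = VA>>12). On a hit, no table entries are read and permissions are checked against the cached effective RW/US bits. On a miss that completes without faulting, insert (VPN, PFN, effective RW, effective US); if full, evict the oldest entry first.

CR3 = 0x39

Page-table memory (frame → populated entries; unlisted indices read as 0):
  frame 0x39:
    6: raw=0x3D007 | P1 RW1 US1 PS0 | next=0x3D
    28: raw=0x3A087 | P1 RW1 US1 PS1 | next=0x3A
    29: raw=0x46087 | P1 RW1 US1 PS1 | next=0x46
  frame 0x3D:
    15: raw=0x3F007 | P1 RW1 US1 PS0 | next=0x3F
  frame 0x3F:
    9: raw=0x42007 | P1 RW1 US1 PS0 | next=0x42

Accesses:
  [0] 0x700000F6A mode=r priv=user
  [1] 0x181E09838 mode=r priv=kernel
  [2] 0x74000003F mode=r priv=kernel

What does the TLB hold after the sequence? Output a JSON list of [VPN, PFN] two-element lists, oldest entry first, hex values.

Trace:
#0 VA=0x700000F6A (r,user):
  lvl0: tbl 0x39, slot 28 ⇒ 0x3A087 (P1/RW1/US1/PS1)
  ✓ 0x3AF6A (huge @L0)  — 1 lookups
#1 VA=0x181E09838 (r,kernel):
  lvl0: tbl 0x39, slot 6 ⇒ 0x3D007 (P1/RW1/US1/PS0)
  lvl1: tbl 0x3D, slot 15 ⇒ 0x3F007 (P1/RW1/US1/PS0)
  lvl2: tbl 0x3F, slot 9 ⇒ 0x42007 (P1/RW1/US1/PS0)
  ✓ 0x42838  — 3 lookups
#2 VA=0x74000003F (r,kernel):
  lvl0: tbl 0x39, slot 29 ⇒ 0x46087 (P1/RW1/US1/PS1)
  ✓ 0x4603F (huge @L0)  — 1 lookups

TLB: [["0x700000", "0x3A"], ["0x181E09", "0x42"], ["0x740000", "0x46"]]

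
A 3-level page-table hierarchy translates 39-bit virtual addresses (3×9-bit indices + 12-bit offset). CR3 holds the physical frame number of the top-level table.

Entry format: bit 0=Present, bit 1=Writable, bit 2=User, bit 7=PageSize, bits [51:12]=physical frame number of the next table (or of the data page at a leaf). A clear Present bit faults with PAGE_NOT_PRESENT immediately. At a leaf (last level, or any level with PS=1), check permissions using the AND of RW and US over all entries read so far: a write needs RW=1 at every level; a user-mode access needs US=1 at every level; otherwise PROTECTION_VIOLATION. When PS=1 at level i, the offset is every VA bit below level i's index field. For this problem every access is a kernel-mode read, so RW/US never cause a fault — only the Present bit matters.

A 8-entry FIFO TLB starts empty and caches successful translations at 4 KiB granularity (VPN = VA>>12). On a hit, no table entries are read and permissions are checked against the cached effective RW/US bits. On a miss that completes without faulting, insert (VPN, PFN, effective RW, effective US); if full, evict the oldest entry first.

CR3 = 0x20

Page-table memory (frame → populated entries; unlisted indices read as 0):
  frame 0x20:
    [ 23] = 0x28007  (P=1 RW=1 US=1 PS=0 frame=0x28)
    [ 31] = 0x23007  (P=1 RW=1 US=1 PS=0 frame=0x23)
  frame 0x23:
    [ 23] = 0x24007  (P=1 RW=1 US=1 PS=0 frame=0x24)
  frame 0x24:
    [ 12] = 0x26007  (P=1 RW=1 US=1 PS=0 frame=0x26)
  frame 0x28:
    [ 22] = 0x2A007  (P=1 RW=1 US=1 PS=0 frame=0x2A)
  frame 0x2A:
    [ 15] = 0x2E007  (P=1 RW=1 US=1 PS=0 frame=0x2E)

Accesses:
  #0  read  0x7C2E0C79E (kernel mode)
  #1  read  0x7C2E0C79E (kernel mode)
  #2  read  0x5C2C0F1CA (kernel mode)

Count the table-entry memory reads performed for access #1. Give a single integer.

Trace:
#0 VA=0x7C2E0C79E (r,kernel):
  [0] read 0x20 idx=31: raw=0x23007 flags P=1 W=1 U=1 S=0
  [1] read 0x23 idx=23: raw=0x24007 flags P=1 W=1 U=1 S=0
  [2] read 0x24 idx=12: raw=0x26007 flags P=1 W=1 U=1 S=0
  ✓ 0x2679E  — 3 lookups
#1 VA=0x7C2E0C79E (r,kernel):
  TLB hit vpn=0x7C2E0C → PA=0x2679E
#2 VA=0x5C2C0F1CA (r,kernel):
  [0] read 0x20 idx=23: raw=0x28007 flags P=1 W=1 U=1 S=0
  [1] read 0x28 idx=22: raw=0x2A007 flags P=1 W=1 U=1 S=0
  [2] read 0x2A idx=15: raw=0x2E007 flags P=1 W=1 U=1 S=0
  ✓ 0x2E1CA  — 3 lookups

Entries read for #1: 0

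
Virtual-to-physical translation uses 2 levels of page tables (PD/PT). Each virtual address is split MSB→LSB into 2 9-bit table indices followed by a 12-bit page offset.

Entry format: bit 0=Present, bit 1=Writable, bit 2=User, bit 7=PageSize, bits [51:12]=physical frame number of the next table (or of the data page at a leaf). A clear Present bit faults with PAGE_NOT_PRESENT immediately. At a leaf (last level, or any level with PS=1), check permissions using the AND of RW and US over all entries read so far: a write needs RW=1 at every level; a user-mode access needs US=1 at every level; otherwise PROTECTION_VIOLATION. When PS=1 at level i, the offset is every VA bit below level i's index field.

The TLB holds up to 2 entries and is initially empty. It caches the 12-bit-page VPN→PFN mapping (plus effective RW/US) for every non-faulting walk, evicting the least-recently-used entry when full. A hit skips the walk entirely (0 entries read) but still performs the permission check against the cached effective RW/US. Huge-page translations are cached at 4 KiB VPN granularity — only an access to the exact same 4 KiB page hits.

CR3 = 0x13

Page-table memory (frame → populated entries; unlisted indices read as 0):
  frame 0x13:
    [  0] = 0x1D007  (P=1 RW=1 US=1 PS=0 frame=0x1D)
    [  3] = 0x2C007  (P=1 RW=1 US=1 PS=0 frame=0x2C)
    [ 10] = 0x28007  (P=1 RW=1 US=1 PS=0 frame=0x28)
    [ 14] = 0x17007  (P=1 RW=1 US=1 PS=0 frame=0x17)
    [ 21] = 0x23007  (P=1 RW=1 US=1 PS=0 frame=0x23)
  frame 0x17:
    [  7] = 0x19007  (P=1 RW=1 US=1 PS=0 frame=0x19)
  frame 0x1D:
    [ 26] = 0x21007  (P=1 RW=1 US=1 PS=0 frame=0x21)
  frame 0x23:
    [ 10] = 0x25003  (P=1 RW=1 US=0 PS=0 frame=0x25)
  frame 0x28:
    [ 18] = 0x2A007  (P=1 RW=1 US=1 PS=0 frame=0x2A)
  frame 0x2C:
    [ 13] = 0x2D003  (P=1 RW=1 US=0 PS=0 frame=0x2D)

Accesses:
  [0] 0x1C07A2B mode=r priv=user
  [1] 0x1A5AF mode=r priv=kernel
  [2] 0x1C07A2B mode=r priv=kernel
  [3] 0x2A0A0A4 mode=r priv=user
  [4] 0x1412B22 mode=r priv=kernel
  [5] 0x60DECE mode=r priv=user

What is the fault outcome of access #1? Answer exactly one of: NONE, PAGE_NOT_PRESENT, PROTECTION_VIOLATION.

Trace:
#0 VA=0x1C07A2B (r,user):
  lvl0: tbl 0x13, slot 14 ⇒ 0x17007 (P1/RW1/US1/PS0)
  lvl1: tbl 0x17, slot 7 ⇒ 0x19007 (P1/RW1/US1/PS0)
  ✓ 0x19A2B  — 2 lookups
#1 VA=0x1A5AF (r,kernel):
  lvl0: tbl 0x13, slot 0 ⇒ 0x1D007 (P1/RW1/US1/PS0)
  lvl1: tbl 0x1D, slot 26 ⇒ 0x21007 (P1/RW1/US1/PS0)
  ✓ 0x215AF  — 2 lookups
#2 VA=0x1C07A2B (r,kernel):
  TLB hit vpn=0x1C07 → PA=0x19A2B
#3 VA=0x2A0A0A4 (r,user):
  lvl0: tbl 0x13, slot 21 ⇒ 0x23007 (P1/RW1/US1/PS0)
  lvl1: tbl 0x23, slot 10 ⇒ 0x25003 (P1/RW1/US0/PS0)
  → PROTECTION_VIOLATION  (2 entries read)
#4 VA=0x1412B22 (r,kernel):
  lvl0: tbl 0x13, slot 10 ⇒ 0x28007 (P1/RW1/US1/PS0)
  lvl1: tbl 0x28, slot 18 ⇒ 0x2A007 (P1/RW1/US1/PS0)
  ✓ 0x2AB22  — 2 lookups
#5 VA=0x60DECE (r,user):
  lvl0: tbl 0x13, slot 3 ⇒ 0x2C007 (P1/RW1/US1/PS0)
  lvl1: tbl 0x2C, slot 13 ⇒ 0x2D003 (P1/RW1/US0/PS0)
  → PROTECTION_VIOLATION  (2 entries read)

Access #1 fault: NONE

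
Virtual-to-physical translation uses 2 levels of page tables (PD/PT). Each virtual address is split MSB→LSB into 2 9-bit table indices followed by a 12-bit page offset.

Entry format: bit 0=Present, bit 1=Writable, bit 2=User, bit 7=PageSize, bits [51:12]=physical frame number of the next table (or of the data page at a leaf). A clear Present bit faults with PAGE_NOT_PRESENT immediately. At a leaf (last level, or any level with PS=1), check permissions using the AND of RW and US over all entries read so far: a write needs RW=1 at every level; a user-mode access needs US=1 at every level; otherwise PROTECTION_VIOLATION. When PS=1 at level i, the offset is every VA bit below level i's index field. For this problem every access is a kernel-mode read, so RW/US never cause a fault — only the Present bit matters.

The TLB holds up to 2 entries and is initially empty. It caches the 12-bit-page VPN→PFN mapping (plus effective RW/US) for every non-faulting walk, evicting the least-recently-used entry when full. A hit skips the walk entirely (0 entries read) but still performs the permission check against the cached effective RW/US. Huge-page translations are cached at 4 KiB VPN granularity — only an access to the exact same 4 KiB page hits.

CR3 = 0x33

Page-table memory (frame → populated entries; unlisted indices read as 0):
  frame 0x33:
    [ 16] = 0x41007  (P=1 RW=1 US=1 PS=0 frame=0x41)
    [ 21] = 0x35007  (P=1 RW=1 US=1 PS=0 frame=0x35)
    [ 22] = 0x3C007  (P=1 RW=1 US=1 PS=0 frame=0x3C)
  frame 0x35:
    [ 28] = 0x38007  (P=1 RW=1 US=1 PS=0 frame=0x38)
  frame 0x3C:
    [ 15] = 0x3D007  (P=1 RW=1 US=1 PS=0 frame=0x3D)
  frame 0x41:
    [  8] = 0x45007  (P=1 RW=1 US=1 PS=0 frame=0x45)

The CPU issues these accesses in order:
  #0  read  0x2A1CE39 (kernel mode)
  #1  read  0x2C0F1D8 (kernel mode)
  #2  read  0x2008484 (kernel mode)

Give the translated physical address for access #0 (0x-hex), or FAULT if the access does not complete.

Per-access translation:
#0 VA=0x2A1CE39 (r,kernel):
  [0] read 0x33 idx=21: raw=0x35007 flags P=1 W=1 U=1 S=0
  [1] read 0x35 idx=28: raw=0x38007 flags P=1 W=1 U=1 S=0
  ✓ 0x38E39  — 2 lookups
#1 VA=0x2C0F1D8 (r,kernel):
  [0] read 0x33 idx=22: raw=0x3C007 flags P=1 W=1 U=1 S=0
  [1] read 0x3C idx=15: raw=0x3D007 flags P=1 W=1 U=1 S=0
  ✓ 0x3D1D8  — 2 lookups
#2 VA=0x2008484 (r,kernel):
  [0] read 0x33 idx=16: raw=0x41007 flags P=1 W=1 U=1 S=0
  [1] read 0x41 idx=8: raw=0x45007 flags P=1 W=1 U=1 S=0
  ✓ 0x45484  — 2 lookups

Access #0 PA: 0x38E39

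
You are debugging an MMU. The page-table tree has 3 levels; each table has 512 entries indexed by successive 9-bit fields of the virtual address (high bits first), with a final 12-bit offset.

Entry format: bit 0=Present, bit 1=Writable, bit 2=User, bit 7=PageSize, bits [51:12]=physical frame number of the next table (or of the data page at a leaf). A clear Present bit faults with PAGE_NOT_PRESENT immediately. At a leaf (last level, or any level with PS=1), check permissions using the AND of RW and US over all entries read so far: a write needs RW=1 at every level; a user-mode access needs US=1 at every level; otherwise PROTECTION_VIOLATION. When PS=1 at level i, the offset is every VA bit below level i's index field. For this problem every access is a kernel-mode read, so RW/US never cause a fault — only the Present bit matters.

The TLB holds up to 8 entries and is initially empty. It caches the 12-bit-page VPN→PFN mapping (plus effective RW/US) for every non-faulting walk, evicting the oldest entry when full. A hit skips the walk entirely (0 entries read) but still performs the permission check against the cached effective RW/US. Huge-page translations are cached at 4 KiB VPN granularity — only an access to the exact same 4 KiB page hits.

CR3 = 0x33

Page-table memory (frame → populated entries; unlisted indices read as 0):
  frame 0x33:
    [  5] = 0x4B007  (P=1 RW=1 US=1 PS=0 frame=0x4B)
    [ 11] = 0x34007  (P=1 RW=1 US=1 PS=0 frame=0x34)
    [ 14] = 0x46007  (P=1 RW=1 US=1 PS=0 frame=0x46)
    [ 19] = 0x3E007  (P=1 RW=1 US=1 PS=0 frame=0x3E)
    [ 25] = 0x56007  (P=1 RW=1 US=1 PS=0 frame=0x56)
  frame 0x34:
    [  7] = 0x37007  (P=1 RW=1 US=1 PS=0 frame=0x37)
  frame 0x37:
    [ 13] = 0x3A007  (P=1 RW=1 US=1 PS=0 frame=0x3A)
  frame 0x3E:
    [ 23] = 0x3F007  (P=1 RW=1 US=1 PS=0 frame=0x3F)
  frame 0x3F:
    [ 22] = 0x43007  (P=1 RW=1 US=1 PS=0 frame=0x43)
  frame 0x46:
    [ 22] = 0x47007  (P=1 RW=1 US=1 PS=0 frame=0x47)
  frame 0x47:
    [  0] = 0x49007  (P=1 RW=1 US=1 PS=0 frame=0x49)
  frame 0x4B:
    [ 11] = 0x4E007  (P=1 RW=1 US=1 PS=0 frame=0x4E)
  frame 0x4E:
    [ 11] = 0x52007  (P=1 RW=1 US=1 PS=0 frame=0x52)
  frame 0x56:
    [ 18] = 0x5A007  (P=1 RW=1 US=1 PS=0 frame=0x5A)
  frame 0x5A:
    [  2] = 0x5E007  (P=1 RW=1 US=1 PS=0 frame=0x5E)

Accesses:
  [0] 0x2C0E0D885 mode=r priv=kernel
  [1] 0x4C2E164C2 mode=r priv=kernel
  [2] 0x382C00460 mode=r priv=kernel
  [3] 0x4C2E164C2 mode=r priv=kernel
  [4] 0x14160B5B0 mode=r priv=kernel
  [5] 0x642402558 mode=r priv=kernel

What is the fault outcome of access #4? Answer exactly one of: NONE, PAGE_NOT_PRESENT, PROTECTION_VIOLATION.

Per-access translation:
#0 VA=0x2C0E0D885 (r,kernel):
  L0: frame=0x33 idx=11 entry=0x34007 [P=1 RW=1 US=1 PS=0]
  L1: frame=0x34 idx=7 entry=0x37007 [P=1 RW=1 US=1 PS=0]
  L2: frame=0x37 idx=13 entry=0x3A007 [P=1 RW=1 US=1 PS=0]
  ✓ 0x3A885  — 3 lookups
#1 VA=0x4C2E164C2 (r,kernel):
  L0: frame=0x33 idx=19 entry=0x3E007 [P=1 RW=1 US=1 PS=0]
  L1: frame=0x3E idx=23 entry=0x3F007 [P=1 RW=1 US=1 PS=0]
  L2: frame=0x3F idx=22 entry=0x43007 [P=1 RW=1 US=1 PS=0]
  ✓ 0x434C2  — 3 lookups
#2 VA=0x382C00460 (r,kernel):
  L0: frame=0x33 idx=14 entry=0x46007 [P=1 RW=1 US=1 PS=0]
  L1: frame=0x46 idx=22 entry=0x47007 [P=1 RW=1 US=1 PS=0]
  L2: frame=0x47 idx=0 entry=0x49007 [P=1 RW=1 US=1 PS=0]
  ✓ 0x49460  — 3 lookups
#3 VA=0x4C2E164C2 (r,kernel):
  TLB hit vpn=0x4C2E16 → PA=0x434C2
#4 VA=0x14160B5B0 (r,kernel):
  L0: frame=0x33 idx=5 entry=0x4B007 [P=1 RW=1 US=1 PS=0]
  L1: frame=0x4B idx=11 entry=0x4E007 [P=1 RW=1 US=1 PS=0]
  L2: frame=0x4E idx=11 entry=0x52007 [P=1 RW=1 US=1 PS=0]
  ✓ 0x525B0  — 3 lookups
#5 VA=0x642402558 (r,kernel):
  L0: frame=0x33 idx=25 entry=0x56007 [P=1 RW=1 US=1 PS=0]
  L1: frame=0x56 idx=18 entry=0x5A007 [P=1 RW=1 US=1 PS=0]
  L2: frame=0x5A idx=2 entry=0x5E007 [P=1 RW=1 US=1 PS=0]
  ✓ 0x5E558  — 3 lookups

Access #4 fault: NONE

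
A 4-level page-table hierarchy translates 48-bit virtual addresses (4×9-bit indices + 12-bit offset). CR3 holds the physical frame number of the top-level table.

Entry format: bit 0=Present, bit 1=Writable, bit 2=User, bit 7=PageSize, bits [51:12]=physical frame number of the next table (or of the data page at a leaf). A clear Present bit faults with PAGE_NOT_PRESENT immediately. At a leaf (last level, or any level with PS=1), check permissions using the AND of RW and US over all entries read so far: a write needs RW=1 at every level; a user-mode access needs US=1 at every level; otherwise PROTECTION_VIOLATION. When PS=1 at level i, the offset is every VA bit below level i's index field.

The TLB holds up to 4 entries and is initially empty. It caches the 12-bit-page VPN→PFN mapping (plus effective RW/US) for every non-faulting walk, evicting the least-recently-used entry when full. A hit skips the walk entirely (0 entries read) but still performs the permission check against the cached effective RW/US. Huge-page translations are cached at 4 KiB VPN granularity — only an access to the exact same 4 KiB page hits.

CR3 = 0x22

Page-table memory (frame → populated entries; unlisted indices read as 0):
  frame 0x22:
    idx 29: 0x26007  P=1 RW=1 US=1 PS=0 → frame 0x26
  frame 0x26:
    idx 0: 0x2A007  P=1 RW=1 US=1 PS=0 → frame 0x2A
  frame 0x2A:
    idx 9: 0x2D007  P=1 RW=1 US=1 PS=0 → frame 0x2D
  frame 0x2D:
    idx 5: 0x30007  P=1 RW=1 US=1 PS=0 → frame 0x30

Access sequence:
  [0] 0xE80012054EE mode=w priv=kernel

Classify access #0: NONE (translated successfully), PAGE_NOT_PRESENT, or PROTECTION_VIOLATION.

Trace:
#0 VA=0xE80012054EE (w,kernel):
  L0 @0x22[29] → 0x26007  P=1,RW=1,US=1,PS=0
  L1 @0x26[0] → 0x2A007  P=1,RW=1,US=1,PS=0
  L2 @0x2A[9] → 0x2D007  P=1,RW=1,US=1,PS=0
  L3 @0x2D[5] → 0x30007  P=1,RW=1,US=1,PS=0
  ⇒ phys 0x304EE  [4 reads]

Access #0 fault: NONE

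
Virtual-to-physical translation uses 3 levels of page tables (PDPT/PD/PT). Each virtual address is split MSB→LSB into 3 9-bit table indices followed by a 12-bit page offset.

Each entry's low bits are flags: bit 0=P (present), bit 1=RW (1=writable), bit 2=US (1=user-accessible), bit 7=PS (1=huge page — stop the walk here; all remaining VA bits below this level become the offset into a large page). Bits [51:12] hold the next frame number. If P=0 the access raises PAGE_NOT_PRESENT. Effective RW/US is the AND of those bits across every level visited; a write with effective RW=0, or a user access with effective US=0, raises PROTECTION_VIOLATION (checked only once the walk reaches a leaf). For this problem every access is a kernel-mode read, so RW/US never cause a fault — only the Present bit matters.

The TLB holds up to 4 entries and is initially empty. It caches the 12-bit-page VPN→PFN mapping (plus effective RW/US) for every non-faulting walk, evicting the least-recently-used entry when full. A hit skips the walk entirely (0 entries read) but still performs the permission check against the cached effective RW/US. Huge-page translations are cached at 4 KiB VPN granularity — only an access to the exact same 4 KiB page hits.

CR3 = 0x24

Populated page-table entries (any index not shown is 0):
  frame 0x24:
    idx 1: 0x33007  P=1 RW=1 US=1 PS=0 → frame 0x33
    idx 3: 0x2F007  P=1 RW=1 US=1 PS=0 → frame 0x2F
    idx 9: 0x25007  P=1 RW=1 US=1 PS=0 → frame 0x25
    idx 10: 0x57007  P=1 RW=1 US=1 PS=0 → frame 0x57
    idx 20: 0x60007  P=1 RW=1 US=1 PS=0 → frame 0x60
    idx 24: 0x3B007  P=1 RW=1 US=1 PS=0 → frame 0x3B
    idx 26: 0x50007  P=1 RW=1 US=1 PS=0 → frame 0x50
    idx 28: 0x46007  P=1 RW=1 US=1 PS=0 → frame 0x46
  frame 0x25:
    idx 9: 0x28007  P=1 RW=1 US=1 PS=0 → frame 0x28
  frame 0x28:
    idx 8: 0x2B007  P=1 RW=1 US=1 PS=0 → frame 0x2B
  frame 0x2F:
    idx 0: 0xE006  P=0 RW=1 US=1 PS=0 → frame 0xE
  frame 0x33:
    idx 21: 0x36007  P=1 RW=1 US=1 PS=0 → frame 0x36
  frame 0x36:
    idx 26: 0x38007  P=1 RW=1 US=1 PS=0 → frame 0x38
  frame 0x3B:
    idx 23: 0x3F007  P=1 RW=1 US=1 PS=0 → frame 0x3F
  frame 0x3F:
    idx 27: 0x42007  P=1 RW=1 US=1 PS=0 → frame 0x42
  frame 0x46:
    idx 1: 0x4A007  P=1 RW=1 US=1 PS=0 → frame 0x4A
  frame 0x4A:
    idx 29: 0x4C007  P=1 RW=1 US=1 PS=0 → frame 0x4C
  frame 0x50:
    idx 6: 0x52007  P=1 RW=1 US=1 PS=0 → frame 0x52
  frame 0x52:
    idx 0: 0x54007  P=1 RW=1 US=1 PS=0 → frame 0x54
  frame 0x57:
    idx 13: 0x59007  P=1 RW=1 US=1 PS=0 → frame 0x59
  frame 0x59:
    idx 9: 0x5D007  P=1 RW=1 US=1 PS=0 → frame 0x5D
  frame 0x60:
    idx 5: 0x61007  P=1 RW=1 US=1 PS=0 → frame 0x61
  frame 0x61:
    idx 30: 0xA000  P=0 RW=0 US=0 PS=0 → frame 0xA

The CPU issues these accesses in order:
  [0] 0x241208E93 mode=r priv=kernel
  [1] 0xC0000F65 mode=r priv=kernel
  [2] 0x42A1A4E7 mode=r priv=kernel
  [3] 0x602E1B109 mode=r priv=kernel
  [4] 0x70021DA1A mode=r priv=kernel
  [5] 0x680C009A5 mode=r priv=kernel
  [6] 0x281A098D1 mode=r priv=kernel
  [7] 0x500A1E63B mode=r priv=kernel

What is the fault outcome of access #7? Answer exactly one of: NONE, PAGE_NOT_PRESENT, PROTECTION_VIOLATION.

Trace:
#0 VA=0x241208E93 (r,kernel):
  [0] read 0x24 idx=9: raw=0x25007 flags P=1 W=1 U=1 S=0
  [1] read 0x25 idx=9: raw=0x28007 flags P=1 W=1 U=1 S=0
  [2] read 0x28 idx=8: raw=0x2B007 flags P=1 W=1 U=1 S=0
  → PA=0x2BE93  (3 entries read)
#1 VA=0xC0000F65 (r,kernel):
  [0] read 0x24 idx=3: raw=0x2F007 flags P=1 W=1 U=1 S=0
  [1] read 0x2F idx=0: raw=0xE006 flags P=0 W=1 U=1 S=0
  → PAGE_NOT_PRESENT  (2 entries read)
#2 VA=0x42A1A4E7 (r,kernel):
  [0] read 0x24 idx=1: raw=0x33007 flags P=1 W=1 U=1 S=0
  [1] read 0x33 idx=21: raw=0x36007 flags P=1 W=1 U=1 S=0
  [2] read 0x36 idx=26: raw=0x38007 flags P=1 W=1 U=1 S=0
  → PA=0x384E7  (3 entries read)
#3 VA=0x602E1B109 (r,kernel):
  [0] read 0x24 idx=24: raw=0x3B007 flags P=1 W=1 U=1 S=0
  [1] read 0x3B idx=23: raw=0x3F007 flags P=1 W=1 U=1 S=0
  [2] read 0x3F idx=27: raw=0x42007 flags P=1 W=1 U=1 S=0
  → PA=0x42109  (3 entries read)
#4 VA=0x70021DA1A (r,kernel):
  [0] read 0x24 idx=28: raw=0x46007 flags P=1 W=1 U=1 S=0
  [1] read 0x46 idx=1: raw=0x4A007 flags P=1 W=1 U=1 S=0
  [2] read 0x4A idx=29: raw=0x4C007 flags P=1 W=1 U=1 S=0
  → PA=0x4CA1A  (3 entries read)
#5 VA=0x680C009A5 (r,kernel):
  [0] read 0x24 idx=26: raw=0x50007 flags P=1 W=1 U=1 S=0
  [1] read 0x50 idx=6: raw=0x52007 flags P=1 W=1 U=1 S=0
  [2] read 0x52 idx=0: raw=0x54007 flags P=1 W=1 U=1 S=0
  → PA=0x549A5  (3 entries read)
#6 VA=0x281A098D1 (r,kernel):
  [0] read 0x24 idx=10: raw=0x57007 flags P=1 W=1 U=1 S=0
  [1] read 0x57 idx=13: raw=0x59007 flags P=1 W=1 U=1 S=0
  [2] read 0x59 idx=9: raw=0x5D007 flags P=1 W=1 U=1 S=0
  → PA=0x5D8D1  (3 entries read)
#7 VA=0x500A1E63B (r,kernel):
  [0] read 0x24 idx=20: raw=0x60007 flags P=1 W=1 U=1 S=0
  [1] read 0x60 idx=5: raw=0x61007 flags P=1 W=1 U=1 S=0
  [2] read 0x61 idx=30: raw=0xA000 flags P=0 W=0 U=0 S=0
  → PAGE_NOT_PRESENT  (3 entries read)

Access #7 fault: PAGE_NOT_PRESENT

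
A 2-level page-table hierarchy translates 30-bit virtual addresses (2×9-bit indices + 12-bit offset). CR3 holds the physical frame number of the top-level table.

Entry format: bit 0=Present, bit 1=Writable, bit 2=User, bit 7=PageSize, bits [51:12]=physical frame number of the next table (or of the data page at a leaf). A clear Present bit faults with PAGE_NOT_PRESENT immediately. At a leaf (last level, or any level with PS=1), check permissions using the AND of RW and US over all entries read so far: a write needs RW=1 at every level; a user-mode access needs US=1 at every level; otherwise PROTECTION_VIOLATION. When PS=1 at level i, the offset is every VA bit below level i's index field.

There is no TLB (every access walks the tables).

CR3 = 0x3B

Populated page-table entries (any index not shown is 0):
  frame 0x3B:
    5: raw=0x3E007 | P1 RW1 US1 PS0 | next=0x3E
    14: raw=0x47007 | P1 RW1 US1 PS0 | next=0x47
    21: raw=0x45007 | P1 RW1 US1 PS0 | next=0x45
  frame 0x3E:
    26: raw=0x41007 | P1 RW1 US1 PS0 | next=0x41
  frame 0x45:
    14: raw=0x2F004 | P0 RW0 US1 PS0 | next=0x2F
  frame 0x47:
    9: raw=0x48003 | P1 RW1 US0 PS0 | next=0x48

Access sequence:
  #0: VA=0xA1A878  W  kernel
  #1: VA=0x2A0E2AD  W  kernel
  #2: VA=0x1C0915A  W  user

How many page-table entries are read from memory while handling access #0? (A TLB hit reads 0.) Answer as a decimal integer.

Trace:
#0 VA=0xA1A878 (w,kernel):
  L0 @0x3B[5] → 0x3E007  P=1,RW=1,US=1,PS=0
  L1 @0x3E[26] → 0x41007  P=1,RW=1,US=1,PS=0
  → PA=0x41878  (2 entries read)
#1 VA=0x2A0E2AD (w,kernel):
  L0 @0x3B[21] → 0x45007  P=1,RW=1,US=1,PS=0
  L1 @0x45[14] → 0x2F004  P=0,RW=0,US=1,PS=0
  ✗ PAGE_NOT_PRESENT  [2 reads]
#2 VA=0x1C0915A (w,user):
  L0 @0x3B[14] → 0x47007  P=1,RW=1,US=1,PS=0
  L1 @0x47[9] → 0x48003  P=1,RW=1,US=0,PS=0
  ✗ PROTECTION_VIOLATION  [2 reads]

Entries read for #0: 2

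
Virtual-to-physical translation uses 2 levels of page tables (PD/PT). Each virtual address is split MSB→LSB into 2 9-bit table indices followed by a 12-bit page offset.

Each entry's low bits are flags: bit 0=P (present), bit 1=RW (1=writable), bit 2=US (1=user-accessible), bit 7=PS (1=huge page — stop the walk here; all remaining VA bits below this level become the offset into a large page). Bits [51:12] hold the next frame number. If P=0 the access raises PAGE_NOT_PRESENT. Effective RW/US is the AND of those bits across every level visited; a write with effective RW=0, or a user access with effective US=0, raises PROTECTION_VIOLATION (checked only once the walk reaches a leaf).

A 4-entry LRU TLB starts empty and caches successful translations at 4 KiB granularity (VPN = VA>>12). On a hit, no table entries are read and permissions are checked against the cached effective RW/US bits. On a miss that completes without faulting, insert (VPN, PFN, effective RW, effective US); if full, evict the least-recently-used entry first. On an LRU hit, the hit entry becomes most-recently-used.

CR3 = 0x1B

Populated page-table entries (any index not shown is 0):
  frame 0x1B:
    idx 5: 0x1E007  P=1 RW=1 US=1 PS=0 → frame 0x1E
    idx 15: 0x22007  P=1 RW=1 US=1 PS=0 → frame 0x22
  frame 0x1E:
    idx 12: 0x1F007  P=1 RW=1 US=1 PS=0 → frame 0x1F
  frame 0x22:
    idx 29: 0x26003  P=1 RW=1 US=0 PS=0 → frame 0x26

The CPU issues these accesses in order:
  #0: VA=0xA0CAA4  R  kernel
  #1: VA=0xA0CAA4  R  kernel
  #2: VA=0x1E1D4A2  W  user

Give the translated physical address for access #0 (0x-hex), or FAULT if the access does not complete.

Per-access translation:
#0 VA=0xA0CAA4 (r,kernel):
  L0: frame=0x1B idx=5 entry=0x1E007 [P=1 RW=1 US=1 PS=0]
  L1: frame=0x1E idx=12 entry=0x1F007 [P=1 RW=1 US=1 PS=0]
  ✓ 0x1FAA4  — 2 lookups
#1 VA=0xA0CAA4 (r,kernel):
  TLB hit vpn=0xA0C → PA=0x1FAA4
#2 VA=0x1E1D4A2 (w,user):
  L0: frame=0x1B idx=15 entry=0x22007 [P=1 RW=1 US=1 PS=0]
  L1: frame=0x22 idx=29 entry=0x26003 [P=1 RW=1 US=0 PS=0]
  ✗ PROTECTION_VIOLATION  [2 reads]

Access #0 PA: 0x1FAA4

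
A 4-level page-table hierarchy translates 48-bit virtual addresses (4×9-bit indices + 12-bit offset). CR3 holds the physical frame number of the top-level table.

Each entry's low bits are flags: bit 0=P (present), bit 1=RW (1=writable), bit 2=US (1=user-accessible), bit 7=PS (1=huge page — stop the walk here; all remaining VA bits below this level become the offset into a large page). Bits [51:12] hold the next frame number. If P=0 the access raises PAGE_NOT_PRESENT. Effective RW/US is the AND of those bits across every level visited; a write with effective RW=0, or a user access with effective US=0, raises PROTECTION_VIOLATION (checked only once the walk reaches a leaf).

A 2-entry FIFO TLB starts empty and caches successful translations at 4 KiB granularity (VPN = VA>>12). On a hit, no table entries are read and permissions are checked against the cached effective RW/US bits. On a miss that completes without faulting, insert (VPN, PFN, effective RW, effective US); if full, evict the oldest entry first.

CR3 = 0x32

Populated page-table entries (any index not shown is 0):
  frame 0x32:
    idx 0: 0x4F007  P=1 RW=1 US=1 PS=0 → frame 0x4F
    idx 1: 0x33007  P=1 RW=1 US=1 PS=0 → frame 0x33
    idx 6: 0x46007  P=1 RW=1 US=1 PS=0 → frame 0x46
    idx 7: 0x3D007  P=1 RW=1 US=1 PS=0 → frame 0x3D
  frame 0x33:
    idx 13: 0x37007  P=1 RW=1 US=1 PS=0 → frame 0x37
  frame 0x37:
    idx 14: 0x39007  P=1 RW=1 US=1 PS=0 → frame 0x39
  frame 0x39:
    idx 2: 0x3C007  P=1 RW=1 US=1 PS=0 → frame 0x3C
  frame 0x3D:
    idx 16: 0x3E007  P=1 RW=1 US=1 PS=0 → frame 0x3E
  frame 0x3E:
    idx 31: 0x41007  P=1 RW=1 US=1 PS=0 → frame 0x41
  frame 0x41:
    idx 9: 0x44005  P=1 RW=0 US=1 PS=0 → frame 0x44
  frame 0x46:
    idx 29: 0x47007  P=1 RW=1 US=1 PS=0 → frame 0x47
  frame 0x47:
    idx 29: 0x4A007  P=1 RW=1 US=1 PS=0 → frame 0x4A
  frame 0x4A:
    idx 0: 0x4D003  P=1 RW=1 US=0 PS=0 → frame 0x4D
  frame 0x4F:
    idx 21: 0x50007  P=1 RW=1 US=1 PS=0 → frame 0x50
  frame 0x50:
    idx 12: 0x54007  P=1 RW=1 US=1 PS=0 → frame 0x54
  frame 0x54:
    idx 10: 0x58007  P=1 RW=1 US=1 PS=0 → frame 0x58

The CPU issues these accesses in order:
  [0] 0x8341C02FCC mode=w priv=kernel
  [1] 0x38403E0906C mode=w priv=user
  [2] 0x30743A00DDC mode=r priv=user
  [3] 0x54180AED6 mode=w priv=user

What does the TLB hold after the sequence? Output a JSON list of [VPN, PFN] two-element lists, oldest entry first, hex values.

Per-access translation:
#0 VA=0x8341C02FCC (w,kernel):
  [0] read 0x32 idx=1: raw=0x33007 flags P=1 W=1 U=1 S=0
  [1] read 0x33 idx=13: raw=0x37007 flags P=1 W=1 U=1 S=0
  [2] read 0x37 idx=14: raw=0x39007 flags P=1 W=1 U=1 S=0
  [3] read 0x39 idx=2: raw=0x3C007 flags P=1 W=1 U=1 S=0
  → PA=0x3CFCC  (4 entries read)
#1 VA=0x38403E0906C (w,user):
  [0] read 0x32 idx=7: raw=0x3D007 flags P=1 W=1 U=1 S=0
  [1] read 0x3D idx=16: raw=0x3E007 flags P=1 W=1 U=1 S=0
  [2] read 0x3E idx=31: raw=0x41007 flags P=1 W=1 U=1 S=0
  [3] read 0x41 idx=9: raw=0x44005 flags P=1 W=0 U=1 S=0
  ✗ PROTECTION_VIOLATION  [4 reads]
#2 VA=0x30743A00DDC (r,user):
  [0] read 0x32 idx=6: raw=0x46007 flags P=1 W=1 U=1 S=0
  [1] read 0x46 idx=29: raw=0x47007 flags P=1 W=1 U=1 S=0
  [2] read 0x47 idx=29: raw=0x4A007 flags P=1 W=1 U=1 S=0
  [3] read 0x4A idx=0: raw=0x4D003 flags P=1 W=1 U=0 S=0
  ✗ PROTECTION_VIOLATION  [4 reads]
#3 VA=0x54180AED6 (w,user):
  [0] read 0x32 idx=0: raw=0x4F007 flags P=1 W=1 U=1 S=0
  [1] read 0x4F idx=21: raw=0x50007 flags P=1 W=1 U=1 S=0
  [2] read 0x50 idx=12: raw=0x54007 flags P=1 W=1 U=1 S=0
  [3] read 0x54 idx=10: raw=0x58007 flags P=1 W=1 U=1 S=0
  → PA=0x58ED6  (4 entries read)

TLB: [["0x8341C02", "0x3C"], ["0x54180A", "0x58"]]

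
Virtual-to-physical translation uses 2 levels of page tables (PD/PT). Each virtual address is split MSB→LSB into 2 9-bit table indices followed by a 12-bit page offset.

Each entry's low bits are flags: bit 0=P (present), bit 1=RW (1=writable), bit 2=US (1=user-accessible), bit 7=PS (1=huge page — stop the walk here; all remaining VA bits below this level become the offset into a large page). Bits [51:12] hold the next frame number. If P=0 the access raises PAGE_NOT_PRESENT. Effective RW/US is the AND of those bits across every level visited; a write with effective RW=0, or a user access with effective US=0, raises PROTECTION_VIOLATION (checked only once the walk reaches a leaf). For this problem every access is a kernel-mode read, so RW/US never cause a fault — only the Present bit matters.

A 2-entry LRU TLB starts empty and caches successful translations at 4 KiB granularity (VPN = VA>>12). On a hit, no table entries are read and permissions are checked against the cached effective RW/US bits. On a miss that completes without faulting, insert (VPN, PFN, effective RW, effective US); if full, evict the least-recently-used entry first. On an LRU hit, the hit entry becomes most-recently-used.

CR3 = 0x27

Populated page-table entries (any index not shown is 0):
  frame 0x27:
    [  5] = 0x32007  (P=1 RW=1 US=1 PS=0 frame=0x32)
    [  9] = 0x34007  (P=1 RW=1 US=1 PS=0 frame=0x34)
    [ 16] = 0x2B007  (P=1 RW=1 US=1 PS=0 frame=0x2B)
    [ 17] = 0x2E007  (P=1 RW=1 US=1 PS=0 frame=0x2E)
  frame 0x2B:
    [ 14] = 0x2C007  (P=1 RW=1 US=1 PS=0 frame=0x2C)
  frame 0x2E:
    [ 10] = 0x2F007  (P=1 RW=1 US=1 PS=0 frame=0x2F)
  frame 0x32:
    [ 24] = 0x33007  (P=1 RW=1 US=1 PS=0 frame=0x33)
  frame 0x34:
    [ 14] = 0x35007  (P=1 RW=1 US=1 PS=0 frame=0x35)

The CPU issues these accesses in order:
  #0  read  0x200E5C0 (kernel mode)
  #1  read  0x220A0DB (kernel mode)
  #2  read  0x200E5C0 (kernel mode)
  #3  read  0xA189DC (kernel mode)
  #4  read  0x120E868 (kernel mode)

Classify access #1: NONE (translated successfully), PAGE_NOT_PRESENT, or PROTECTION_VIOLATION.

Trace:
#0 VA=0x200E5C0 (r,kernel):
  [0] read 0x27 idx=16: raw=0x2B007 flags P=1 W=1 U=1 S=0
  [1] read 0x2B idx=14: raw=0x2C007 flags P=1 W=1 U=1 S=0
  ⇒ phys 0x2C5C0  [2 reads]
#1 VA=0x220A0DB (r,kernel):
  [0] read 0x27 idx=17: raw=0x2E007 flags P=1 W=1 U=1 S=0
  [1] read 0x2E idx=10: raw=0x2F007 flags P=1 W=1 U=1 S=0
  ⇒ phys 0x2F0DB  [2 reads]
#2 VA=0x200E5C0 (r,kernel):
  TLB hit vpn=0x200E → PA=0x2C5C0
#3 VA=0xA189DC (r,kernel):
  [0] read 0x27 idx=5: raw=0x32007 flags P=1 W=1 U=1 S=0
  [1] read 0x32 idx=24: raw=0x33007 flags P=1 W=1 U=1 S=0
  ⇒ phys 0x339DC  [2 reads]
#4 VA=0x120E868 (r,kernel):
  [0] read 0x27 idx=9: raw=0x34007 flags P=1 W=1 U=1 S=0
  [1] read 0x34 idx=14: raw=0x35007 flags P=1 W=1 U=1 S=0
  ⇒ phys 0x35868  [2 reads]

Access #1 fault: NONE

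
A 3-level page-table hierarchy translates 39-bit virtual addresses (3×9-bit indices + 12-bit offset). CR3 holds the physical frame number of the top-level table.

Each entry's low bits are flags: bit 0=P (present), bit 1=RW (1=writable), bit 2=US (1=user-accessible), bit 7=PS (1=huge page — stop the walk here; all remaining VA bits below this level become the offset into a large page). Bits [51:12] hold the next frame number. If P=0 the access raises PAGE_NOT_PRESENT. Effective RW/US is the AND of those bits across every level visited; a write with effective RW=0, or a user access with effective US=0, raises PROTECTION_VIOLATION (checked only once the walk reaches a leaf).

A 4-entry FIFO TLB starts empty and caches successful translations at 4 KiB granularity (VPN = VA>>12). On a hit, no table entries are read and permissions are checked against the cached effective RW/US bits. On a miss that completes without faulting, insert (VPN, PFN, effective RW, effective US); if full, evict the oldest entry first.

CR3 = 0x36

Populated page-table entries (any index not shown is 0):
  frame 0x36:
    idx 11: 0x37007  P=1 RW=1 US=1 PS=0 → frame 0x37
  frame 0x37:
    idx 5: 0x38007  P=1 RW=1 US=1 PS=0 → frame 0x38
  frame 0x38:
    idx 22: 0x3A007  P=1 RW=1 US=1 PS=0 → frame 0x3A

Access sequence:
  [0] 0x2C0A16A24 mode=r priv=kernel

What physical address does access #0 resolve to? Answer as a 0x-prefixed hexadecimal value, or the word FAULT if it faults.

Trace:
#0 VA=0x2C0A16A24 (r,kernel):
  lvl0: tbl 0x36, slot 11 ⇒ 0x37007 (P1/RW1/US1/PS0)
  lvl1: tbl 0x37, slot 5 ⇒ 0x38007 (P1/RW1/US1/PS0)
  lvl2: tbl 0x38, slot 22 ⇒ 0x3A007 (P1/RW1/US1/PS0)
  → PA=0x3AA24  (3 entries read)

Access #0 PA: 0x3AA24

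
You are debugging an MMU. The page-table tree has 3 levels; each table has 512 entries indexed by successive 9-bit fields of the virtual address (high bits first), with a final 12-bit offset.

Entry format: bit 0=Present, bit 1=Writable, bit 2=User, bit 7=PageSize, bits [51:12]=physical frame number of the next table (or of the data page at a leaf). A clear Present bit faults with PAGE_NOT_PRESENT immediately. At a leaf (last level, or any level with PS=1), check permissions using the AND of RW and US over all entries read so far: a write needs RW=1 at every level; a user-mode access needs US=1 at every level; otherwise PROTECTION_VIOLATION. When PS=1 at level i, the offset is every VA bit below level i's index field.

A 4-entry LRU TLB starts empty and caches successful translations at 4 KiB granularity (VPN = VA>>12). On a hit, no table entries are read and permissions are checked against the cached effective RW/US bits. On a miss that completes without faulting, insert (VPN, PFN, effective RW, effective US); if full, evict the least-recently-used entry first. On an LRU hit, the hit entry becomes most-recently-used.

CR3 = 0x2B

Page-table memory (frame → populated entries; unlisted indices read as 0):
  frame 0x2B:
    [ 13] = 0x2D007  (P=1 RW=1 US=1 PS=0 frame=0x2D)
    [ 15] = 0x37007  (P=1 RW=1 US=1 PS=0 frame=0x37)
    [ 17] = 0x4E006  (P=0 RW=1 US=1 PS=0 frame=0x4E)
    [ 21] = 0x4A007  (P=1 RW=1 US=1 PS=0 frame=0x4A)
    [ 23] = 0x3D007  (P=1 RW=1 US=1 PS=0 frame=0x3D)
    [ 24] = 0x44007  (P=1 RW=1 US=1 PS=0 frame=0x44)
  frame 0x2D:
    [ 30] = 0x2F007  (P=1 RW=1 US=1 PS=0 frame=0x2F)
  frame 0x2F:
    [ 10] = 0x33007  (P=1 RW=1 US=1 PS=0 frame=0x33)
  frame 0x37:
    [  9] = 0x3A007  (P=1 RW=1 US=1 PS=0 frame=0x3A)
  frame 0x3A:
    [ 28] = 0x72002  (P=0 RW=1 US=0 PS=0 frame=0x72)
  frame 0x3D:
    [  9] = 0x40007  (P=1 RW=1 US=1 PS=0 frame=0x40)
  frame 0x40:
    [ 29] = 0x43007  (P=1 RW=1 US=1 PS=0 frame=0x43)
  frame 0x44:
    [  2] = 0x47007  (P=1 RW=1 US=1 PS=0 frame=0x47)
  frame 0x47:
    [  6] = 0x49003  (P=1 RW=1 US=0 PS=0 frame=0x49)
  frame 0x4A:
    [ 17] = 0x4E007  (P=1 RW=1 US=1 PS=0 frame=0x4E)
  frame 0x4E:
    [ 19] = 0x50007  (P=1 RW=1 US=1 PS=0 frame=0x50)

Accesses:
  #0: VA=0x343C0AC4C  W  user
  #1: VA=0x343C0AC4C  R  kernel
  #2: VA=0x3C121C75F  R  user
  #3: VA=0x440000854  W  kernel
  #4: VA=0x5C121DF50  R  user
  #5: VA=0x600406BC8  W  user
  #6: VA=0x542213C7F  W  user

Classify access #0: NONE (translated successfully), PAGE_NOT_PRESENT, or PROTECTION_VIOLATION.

Per-access translation:
#0 VA=0x343C0AC4C (w,user):
  lvl0: tbl 0x2B, slot 13 ⇒ 0x2D007 (P1/RW1/US1/PS0)
  lvl1: tbl 0x2D, slot 30 ⇒ 0x2F007 (P1/RW1/US1/PS0)
  lvl2: tbl 0x2F, slot 10 ⇒ 0x33007 (P1/RW1/US1/PS0)
  → PA=0x33C4C  (3 entries read)
#1 VA=0x343C0AC4C (r,kernel):
  TLB hit vpn=0x343C0A → PA=0x33C4C
#2 VA=0x3C121C75F (r,user):
  lvl0: tbl 0x2B, slot 15 ⇒ 0x37007 (P1/RW1/US1/PS0)
  lvl1: tbl 0x37, slot 9 ⇒ 0x3A007 (P1/RW1/US1/PS0)
  lvl2: tbl 0x3A, slot 28 ⇒ 0x72002 (P0/RW1/US0/PS0)
  → PAGE_NOT_PRESENT  (3 entries read)
#3 VA=0x440000854 (w,kernel):
  lvl0: tbl 0x2B, slot 17 ⇒ 0x4E006 (P0/RW1/US1/PS0)
  → PAGE_NOT_PRESENT  (1 entries read)
#4 VA=0x5C121DF50 (r,user):
  lvl0: tbl 0x2B, slot 23 ⇒ 0x3D007 (P1/RW1/US1/PS0)
  lvl1: tbl 0x3D, slot 9 ⇒ 0x40007 (P1/RW1/US1/PS0)
  lvl2: tbl 0x40, slot 29 ⇒ 0x43007 (P1/RW1/US1/PS0)
  → PA=0x43F50  (3 entries read)
#5 VA=0x600406BC8 (w,user):
  lvl0: tbl 0x2B, slot 24 ⇒ 0x44007 (P1/RW1/US1/PS0)
  lvl1: tbl 0x44, slot 2 ⇒ 0x47007 (P1/RW1/US1/PS0)
  lvl2: tbl 0x47, slot 6 ⇒ 0x49003 (P1/RW1/US0/PS0)
  → PROTECTION_VIOLATION  (3 entries read)
#6 VA=0x542213C7F (w,user):
  lvl0: tbl 0x2B, slot 21 ⇒ 0x4A007 (P1/RW1/US1/PS0)
  lvl1: tbl 0x4A, slot 17 ⇒ 0x4E007 (P1/RW1/US1/PS0)
  lvl2: tbl 0x4E, slot 19 ⇒ 0x50007 (P1/RW1/US1/PS0)
  → PA=0x50C7F  (3 entries read)

Access #0 fault: NONE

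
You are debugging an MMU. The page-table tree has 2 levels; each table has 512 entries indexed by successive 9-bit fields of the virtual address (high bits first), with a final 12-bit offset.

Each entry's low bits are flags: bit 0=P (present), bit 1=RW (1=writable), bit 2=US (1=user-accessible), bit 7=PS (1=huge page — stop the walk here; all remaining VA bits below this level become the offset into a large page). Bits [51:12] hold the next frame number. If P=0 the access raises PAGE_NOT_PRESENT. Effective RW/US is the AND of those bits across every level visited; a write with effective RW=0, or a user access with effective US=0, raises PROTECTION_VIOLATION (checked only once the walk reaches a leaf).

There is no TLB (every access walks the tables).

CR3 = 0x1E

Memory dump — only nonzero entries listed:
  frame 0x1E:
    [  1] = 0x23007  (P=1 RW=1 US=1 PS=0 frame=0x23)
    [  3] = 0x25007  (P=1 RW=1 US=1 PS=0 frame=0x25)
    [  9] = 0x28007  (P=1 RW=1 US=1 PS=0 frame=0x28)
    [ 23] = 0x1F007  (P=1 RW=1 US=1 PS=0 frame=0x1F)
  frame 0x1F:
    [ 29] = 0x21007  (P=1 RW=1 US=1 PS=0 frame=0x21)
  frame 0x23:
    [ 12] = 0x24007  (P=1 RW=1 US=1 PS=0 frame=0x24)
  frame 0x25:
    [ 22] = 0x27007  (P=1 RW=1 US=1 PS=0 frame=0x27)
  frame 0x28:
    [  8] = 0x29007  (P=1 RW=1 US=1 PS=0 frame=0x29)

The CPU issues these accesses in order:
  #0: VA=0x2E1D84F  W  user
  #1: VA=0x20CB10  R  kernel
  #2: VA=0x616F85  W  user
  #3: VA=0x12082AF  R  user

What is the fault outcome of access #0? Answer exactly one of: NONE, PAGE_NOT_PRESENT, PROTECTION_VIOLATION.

Walk each access:
#0 VA=0x2E1D84F (w,user):
  L0 @0x1E[23] → 0x1F007  P=1,RW=1,US=1,PS=0
  L1 @0x1F[29] → 0x21007  P=1,RW=1,US=1,PS=0
  ✓ 0x2184F  — 2 lookups
#1 VA=0x20CB10 (r,kernel):
  L0 @0x1E[1] → 0x23007  P=1,RW=1,US=1,PS=0
  L1 @0x23[12] → 0x24007  P=1,RW=1,US=1,PS=0
  ✓ 0x24B10  — 2 lookups
#2 VA=0x616F85 (w,user):
  L0 @0x1E[3] → 0x25007  P=1,RW=1,US=1,PS=0
  L1 @0x25[22] → 0x27007  P=1,RW=1,US=1,PS=0
  ✓ 0x27F85  — 2 lookups
#3 VA=0x12082AF (r,user):
  L0 @0x1E[9] → 0x28007  P=1,RW=1,US=1,PS=0
  L1 @0x28[8] → 0x29007  P=1,RW=1,US=1,PS=0
  ✓ 0x292AF  — 2 lookups

Access #0 fault: NONE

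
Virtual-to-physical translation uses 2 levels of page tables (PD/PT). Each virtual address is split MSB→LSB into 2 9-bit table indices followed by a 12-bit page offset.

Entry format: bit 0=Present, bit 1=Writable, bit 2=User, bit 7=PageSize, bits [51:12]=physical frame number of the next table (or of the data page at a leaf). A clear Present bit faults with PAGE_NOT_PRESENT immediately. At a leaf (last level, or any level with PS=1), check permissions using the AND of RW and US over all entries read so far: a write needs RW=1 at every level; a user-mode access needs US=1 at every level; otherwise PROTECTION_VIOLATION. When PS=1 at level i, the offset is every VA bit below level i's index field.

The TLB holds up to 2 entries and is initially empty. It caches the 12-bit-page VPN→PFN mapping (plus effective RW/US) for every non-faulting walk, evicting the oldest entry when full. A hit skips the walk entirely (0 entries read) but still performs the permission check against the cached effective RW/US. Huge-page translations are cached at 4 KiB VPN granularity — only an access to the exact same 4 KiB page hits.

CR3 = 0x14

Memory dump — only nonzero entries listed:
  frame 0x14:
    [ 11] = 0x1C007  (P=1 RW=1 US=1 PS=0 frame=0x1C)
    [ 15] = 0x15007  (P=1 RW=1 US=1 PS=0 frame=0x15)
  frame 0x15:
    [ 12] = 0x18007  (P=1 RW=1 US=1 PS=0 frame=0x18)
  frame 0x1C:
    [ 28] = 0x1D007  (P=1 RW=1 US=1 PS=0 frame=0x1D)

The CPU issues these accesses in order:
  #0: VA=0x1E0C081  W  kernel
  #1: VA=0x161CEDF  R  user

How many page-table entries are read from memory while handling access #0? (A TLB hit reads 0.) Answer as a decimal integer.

Per-access translation:
#0 VA=0x1E0C081 (w,kernel):
  L0 @0x14[15] → 0x15007  P=1,RW=1,US=1,PS=0
  L1 @0x15[12] → 0x18007  P=1,RW=1,US=1,PS=0
  → PA=0x18081  (2 entries read)
#1 VA=0x161CEDF (r,user):
  L0 @0x14[11] → 0x1C007  P=1,RW=1,US=1,PS=0
  L1 @0x1C[28] → 0x1D007  P=1,RW=1,US=1,PS=0
  → PA=0x1DEDF  (2 entries read)

Entries read for #0: 2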